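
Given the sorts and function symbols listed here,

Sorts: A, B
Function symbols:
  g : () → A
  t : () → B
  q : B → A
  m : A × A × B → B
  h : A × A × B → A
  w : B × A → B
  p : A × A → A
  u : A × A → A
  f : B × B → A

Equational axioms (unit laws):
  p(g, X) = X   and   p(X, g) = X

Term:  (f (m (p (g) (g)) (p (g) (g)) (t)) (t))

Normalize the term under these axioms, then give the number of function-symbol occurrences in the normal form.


size = 6

1. (f (m (p (g) (g)) (p (g) (g)) (t)) (t))  →  (f (m (g) (p (g) (g)) (t)) (t))
2. (f (m (g) (p (g) (g)) (t)) (t))  →  (f (m (g) (g) (t)) (t))
normal form: (f (m (g) (g) (t)) (t))


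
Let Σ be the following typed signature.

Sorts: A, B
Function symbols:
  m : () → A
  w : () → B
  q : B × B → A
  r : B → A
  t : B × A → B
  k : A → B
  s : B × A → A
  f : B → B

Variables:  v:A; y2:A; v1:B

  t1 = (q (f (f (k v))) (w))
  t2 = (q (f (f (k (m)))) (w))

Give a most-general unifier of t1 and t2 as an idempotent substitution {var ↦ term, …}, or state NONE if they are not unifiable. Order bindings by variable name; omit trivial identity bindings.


{v ↦ (m)}


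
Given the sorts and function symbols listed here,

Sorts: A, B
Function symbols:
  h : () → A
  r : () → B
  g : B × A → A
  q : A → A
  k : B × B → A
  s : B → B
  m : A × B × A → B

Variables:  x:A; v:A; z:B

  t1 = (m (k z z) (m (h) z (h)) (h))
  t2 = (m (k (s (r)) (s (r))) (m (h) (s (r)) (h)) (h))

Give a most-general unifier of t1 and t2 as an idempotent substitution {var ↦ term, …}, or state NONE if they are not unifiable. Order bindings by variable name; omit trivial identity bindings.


{z ↦ (s (r))}


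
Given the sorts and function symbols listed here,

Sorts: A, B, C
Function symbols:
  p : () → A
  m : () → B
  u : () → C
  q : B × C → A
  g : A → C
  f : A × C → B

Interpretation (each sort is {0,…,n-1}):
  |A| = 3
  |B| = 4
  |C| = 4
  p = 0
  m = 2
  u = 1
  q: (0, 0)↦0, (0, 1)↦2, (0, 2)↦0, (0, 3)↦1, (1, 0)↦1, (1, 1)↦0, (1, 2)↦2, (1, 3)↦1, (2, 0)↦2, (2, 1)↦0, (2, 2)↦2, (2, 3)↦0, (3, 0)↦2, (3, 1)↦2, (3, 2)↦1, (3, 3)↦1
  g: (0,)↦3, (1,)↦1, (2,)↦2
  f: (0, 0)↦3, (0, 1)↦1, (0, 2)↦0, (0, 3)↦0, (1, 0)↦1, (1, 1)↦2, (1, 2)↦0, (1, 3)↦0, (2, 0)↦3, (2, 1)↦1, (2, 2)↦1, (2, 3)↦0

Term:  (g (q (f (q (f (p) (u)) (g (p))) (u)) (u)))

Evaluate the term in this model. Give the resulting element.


value = 3

  p = 0
  u = 1
  (f (p) (u)) = f(0, 1) = 1
  p = 0
  (g (p)) = g(0,) = 3
  (q (f (p) (u)) (g (p))) = q(1, 3) = 1
  u = 1
  (f (q (f (p) (u)) (g (p))) (u)) = f(1, 1) = 2
  u = 1
  (q (f (q (f (p) (u)) (g (p))) (u)) (u)) = q(2, 1) = 0
  (g (q (f (q (f (p) (u)) (g (p))) (u)) (u))) = g(0,) = 3


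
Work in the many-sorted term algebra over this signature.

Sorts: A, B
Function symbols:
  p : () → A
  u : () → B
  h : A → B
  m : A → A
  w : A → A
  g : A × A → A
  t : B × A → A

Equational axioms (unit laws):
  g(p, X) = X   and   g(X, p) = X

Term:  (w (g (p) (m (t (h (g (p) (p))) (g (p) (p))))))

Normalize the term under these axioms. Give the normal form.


normal form = (w (m (t (h (p)) (p))))

1. (w (g (p) (m (t (h (g (p) (p))) (g (p) (p))))))  →  (w (m (t (h (g (p) (p))) (g (p) (p)))))
2. (w (m (t (h (g (p) (p))) (g (p) (p)))))  →  (w (m (t (h (p)) (g (p) (p)))))
3. (w (m (t (h (p)) (g (p) (p)))))  →  (w (m (t (h (p)) (p))))


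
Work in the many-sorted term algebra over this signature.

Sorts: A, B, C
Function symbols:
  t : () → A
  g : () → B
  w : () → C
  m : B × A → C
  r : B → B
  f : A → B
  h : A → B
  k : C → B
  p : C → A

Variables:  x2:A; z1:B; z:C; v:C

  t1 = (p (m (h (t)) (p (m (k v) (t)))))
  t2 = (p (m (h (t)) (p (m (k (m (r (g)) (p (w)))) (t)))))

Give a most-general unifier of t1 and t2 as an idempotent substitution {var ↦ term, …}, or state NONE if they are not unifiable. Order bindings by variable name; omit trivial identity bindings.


{v ↦ (m (r (g)) (p (w)))}


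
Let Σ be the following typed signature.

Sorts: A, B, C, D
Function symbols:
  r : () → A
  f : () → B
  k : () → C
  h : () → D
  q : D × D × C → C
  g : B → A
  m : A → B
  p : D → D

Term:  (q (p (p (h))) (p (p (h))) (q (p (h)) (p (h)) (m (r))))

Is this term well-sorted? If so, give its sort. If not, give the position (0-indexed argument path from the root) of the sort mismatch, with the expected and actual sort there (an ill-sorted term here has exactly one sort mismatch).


ill-sorted at position [2, 2]: expected C, got B

      (h) : D
    (p (h)) : D
  (p (p (h))) : D
      (h) : D
    (p (h)) : D
  (p (p (h))) : D
      (h) : D
    (p (h)) : D
      (h) : D
    (p (h)) : D
      (r) : A
    (m (r)) : B
  (q (p (h)) (p (h)) (m (r))) : ✗ arg 2 at [2, 2] has sort B, expected C


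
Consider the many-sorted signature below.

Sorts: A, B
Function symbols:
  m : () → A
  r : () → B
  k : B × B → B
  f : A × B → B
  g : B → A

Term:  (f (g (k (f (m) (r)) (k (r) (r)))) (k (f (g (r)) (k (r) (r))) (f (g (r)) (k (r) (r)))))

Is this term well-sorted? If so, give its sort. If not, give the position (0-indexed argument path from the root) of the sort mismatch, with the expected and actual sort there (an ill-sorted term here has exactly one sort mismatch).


        (m) : A
        (r) : B
      (f (m) (r)) : B
        (r) : B
        (r) : B
      (k (r) (r)) : B
    (k (f (m) (r)) (k (r) (r))) : B
  (g (k (f (m) (r)) (k (r) (r)))) : A
        (r) : B
      (g (r)) : A
        (r) : B
        (r) : B
      (k (r) (r)) : B
    (f (g (r)) (k (r) (r))) : B
        (r) : B
      (g (r)) : A
        (r) : B
        (r) : B
      (k (r) (r)) : B
    (f (g (r)) (k (r) (r))) : B
  (k (f (g (r)) (k (r) (r))) (f (g (r)) (k (r) (r)))) : B
(f (g (k (f (m) (r)) (k (r) (r)))) (k (f (g (r)) (k (r) (r))) (f (g (r)) (k (r) (r))))) : B

well-sorted; sort = B


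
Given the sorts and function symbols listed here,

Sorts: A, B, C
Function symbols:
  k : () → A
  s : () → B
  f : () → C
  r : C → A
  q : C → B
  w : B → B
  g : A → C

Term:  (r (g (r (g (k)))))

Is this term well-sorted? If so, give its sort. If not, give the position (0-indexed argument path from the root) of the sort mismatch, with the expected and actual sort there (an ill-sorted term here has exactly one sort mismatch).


well-sorted; sort = A

        (k) : A
      (g (k)) : C
    (r (g (k))) : A
  (g (r (g (k)))) : C
(r (g (r (g (k))))) : A


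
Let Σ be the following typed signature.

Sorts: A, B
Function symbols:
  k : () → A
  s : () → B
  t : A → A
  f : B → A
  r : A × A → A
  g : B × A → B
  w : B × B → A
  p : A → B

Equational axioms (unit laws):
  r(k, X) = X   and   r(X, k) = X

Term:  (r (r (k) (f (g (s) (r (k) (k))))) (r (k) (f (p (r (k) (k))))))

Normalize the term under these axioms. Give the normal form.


normal form = (r (f (g (s) (k))) (f (p (k))))

1. (r (r (k) (f (g (s) (r (k) (k))))) (r (k) (f (p (r (k) (k))))))  →  (r (f (g (s) (r (k) (k)))) (r (k) (f (p (r (k) (k))))))
2. (r (f (g (s) (r (k) (k)))) (r (k) (f (p (r (k) (k))))))  →  (r (f (g (s) (k))) (r (k) (f (p (r (k) (k))))))
3. (r (f (g (s) (k))) (r (k) (f (p (r (k) (k))))))  →  (r (f (g (s) (k))) (f (p (r (k) (k)))))
4. (r (f (g (s) (k))) (f (p (r (k) (k)))))  →  (r (f (g (s) (k))) (f (p (k))))


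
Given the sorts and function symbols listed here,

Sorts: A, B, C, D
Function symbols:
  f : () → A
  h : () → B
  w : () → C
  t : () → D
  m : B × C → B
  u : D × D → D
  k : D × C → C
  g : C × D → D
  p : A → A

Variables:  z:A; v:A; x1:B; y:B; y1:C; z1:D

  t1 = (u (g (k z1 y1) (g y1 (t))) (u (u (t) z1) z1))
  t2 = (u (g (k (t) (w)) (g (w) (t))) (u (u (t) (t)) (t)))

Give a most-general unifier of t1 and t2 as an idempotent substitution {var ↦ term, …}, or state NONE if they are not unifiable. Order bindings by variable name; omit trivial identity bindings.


{y1 ↦ (w), z1 ↦ (t)}


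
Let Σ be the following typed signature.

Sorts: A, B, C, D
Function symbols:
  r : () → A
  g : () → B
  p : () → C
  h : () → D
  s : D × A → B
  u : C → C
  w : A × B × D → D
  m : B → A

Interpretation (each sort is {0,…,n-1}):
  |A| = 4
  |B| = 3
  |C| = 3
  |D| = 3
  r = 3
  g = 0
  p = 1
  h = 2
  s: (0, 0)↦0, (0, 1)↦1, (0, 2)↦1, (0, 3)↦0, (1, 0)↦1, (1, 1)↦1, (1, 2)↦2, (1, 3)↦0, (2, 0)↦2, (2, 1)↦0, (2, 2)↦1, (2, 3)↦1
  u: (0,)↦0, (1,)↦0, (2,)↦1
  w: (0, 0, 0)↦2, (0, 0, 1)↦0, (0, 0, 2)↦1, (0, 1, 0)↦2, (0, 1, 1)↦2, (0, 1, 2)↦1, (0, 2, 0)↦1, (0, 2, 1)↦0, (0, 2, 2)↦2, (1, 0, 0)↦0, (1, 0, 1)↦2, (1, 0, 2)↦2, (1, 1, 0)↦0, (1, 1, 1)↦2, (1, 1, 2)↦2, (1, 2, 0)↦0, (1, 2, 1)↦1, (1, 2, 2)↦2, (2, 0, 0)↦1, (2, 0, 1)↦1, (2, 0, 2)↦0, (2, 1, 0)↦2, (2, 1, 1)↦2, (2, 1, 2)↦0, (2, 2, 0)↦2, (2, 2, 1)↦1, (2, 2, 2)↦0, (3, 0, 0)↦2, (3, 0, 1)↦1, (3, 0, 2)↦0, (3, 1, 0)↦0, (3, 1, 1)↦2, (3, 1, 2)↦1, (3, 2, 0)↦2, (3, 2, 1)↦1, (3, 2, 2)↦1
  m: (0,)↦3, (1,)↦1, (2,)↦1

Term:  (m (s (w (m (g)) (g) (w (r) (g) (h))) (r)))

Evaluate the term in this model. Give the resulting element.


  g = 0
  (m (g)) = m(0,) = 3
  g = 0
  r = 3
  g = 0
  h = 2
  (w (r) (g) (h)) = w(3, 0, 2) = 0
  (w (m (g)) (g) (w (r) (g) (h))) = w(3, 0, 0) = 2
  r = 3
  (s (w (m (g)) (g) (w (r) (g) (h))) (r)) = s(2, 3) = 1
  (m (s (w (m (g)) (g) (w (r) (g) (h))) (r))) = m(1,) = 1

value = 1


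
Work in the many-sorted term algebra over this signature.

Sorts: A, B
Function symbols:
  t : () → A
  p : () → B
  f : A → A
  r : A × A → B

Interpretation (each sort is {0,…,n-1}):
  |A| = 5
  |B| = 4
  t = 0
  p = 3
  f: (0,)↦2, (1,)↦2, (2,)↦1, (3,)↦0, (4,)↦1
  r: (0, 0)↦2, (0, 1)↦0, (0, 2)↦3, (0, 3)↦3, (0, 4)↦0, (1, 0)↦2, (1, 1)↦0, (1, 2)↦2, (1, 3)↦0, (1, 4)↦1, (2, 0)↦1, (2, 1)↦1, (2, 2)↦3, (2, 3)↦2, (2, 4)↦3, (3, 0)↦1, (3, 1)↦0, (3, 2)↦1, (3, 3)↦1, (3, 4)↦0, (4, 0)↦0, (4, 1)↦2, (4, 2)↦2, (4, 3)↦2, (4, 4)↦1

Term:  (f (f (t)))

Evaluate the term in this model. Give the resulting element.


  t = 0
  (f (t)) = f(0,) = 2
  (f (f (t))) = f(2,) = 1

value = 1


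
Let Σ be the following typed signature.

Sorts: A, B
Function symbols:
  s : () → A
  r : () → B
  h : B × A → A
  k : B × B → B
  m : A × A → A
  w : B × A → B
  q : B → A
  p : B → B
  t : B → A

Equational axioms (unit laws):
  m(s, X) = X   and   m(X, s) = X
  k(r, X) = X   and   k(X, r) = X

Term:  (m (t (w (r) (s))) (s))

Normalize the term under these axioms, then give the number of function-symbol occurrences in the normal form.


1. (m (t (w (r) (s))) (s))  →  (t (w (r) (s)))
normal form: (t (w (r) (s)))

size = 4


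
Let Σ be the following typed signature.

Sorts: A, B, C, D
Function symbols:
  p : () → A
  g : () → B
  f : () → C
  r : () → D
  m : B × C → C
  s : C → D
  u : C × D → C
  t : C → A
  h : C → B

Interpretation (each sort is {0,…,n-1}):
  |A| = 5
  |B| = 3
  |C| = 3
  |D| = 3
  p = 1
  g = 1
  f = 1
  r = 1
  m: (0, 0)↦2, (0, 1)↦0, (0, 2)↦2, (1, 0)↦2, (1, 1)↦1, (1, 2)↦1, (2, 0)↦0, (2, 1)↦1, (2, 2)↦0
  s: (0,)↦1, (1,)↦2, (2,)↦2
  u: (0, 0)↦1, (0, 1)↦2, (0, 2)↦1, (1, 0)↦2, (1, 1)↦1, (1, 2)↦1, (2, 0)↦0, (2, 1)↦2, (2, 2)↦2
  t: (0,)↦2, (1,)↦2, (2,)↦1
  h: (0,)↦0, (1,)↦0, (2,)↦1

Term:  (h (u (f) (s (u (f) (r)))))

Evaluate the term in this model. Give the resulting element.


  f = 1
  f = 1
  r = 1
  (u (f) (r)) = u(1, 1) = 1
  (s (u (f) (r))) = s(1,) = 2
  (u (f) (s (u (f) (r)))) = u(1, 2) = 1
  (h (u (f) (s (u (f) (r))))) = h(1,) = 0

value = 0


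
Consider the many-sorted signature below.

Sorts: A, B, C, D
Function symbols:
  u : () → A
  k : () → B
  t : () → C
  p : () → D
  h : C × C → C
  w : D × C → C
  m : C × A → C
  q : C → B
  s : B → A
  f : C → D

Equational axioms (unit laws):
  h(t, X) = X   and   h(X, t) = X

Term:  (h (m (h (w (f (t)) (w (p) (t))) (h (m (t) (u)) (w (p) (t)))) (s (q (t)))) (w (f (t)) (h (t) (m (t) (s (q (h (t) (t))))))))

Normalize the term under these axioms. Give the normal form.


normal form = (h (m (h (w (f (t)) (w (p) (t))) (h (m (t) (u)) (w (p) (t)))) (s (q (t)))) (w (f (t)) (m (t) (s (q (t))))))

1. (h (m (h (w (f (t)) (w (p) (t))) (h (m (t) (u)) (w (p) (t)))) (s (q (t)))) (w (f (t)) (h (t) (m (t) (s (q (h (t) (t))))))))  →  (h (m (h (w (f (t)) (w (p) (t))) (h (m (t) (u)) (w (p) (t)))) (s (q (t)))) (w (f (t)) (m (t) (s (q (h (t) (t)))))))
2. (h (m (h (w (f (t)) (w (p) (t))) (h (m (t) (u)) (w (p) (t)))) (s (q (t)))) (w (f (t)) (m (t) (s (q (h (t) (t)))))))  →  (h (m (h (w (f (t)) (w (p) (t))) (h (m (t) (u)) (w (p) (t)))) (s (q (t)))) (w (f (t)) (m (t) (s (q (t))))))


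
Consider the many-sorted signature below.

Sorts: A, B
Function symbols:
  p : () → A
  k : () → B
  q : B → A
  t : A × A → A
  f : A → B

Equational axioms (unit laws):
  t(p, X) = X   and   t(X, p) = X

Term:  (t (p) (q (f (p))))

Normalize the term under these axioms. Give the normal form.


1. (t (p) (q (f (p))))  →  (q (f (p)))

normal form = (q (f (p)))


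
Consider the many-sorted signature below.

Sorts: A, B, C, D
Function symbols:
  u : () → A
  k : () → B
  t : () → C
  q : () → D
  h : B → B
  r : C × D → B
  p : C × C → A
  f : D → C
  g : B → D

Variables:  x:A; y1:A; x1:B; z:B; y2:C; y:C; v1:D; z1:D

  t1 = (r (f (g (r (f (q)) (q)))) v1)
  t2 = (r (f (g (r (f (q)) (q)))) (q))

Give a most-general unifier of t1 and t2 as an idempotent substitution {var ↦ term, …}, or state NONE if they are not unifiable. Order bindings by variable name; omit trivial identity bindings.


{v1 ↦ (q)}


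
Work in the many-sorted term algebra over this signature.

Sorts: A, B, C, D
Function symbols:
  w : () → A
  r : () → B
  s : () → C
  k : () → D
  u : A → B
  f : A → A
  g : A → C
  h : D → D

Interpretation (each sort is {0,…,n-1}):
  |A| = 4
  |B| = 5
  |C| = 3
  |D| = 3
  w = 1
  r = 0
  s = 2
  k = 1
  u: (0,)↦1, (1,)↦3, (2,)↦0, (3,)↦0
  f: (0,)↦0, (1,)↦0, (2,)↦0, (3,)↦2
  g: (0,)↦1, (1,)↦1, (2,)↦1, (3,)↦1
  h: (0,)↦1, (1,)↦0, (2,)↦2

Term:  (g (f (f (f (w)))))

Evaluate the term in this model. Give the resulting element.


  w = 1
  (f (w)) = f(1,) = 0
  (f (f (w))) = f(0,) = 0
  (f (f (f (w)))) = f(0,) = 0
  (g (f (f (f (w))))) = g(0,) = 1

value = 1


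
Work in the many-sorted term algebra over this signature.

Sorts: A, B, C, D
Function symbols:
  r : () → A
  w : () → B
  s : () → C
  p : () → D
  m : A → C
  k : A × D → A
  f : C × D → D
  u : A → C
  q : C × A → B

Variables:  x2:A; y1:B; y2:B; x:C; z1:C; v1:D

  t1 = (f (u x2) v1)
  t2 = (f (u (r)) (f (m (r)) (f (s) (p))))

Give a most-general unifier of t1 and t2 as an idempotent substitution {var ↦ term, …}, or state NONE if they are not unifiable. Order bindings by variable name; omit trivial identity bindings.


{v1 ↦ (f (m (r)) (f (s) (p))), x2 ↦ (r)}


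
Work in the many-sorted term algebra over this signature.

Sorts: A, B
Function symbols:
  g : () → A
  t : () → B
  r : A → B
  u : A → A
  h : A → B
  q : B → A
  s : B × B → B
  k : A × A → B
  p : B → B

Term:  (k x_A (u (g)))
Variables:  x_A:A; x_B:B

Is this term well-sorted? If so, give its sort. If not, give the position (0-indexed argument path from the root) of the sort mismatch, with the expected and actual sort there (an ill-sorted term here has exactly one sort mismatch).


  x_A : A
    (g) : A
  (u (g)) : A
(k x_A (u (g))) : B

well-sorted; sort = B


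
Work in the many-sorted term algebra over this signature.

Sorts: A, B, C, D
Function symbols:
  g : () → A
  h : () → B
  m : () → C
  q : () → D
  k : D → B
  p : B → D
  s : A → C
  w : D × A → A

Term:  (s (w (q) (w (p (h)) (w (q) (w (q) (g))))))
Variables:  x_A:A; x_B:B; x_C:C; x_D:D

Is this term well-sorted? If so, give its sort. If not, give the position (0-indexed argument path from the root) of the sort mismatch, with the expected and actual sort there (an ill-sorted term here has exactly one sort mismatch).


well-sorted; sort = C

    (q) : D
        (h) : B
      (p (h)) : D
        (q) : D
          (q) : D
          (g) : A
        (w (q) (g)) : A
      (w (q) (w (q) (g))) : A
    (w (p (h)) (w (q) (w (q) (g)))) : A
  (w (q) (w (p (h)) (w (q) (w (q) (g))))) : A
(s (w (q) (w (p (h)) (w (q) (w (q) (g)))))) : C


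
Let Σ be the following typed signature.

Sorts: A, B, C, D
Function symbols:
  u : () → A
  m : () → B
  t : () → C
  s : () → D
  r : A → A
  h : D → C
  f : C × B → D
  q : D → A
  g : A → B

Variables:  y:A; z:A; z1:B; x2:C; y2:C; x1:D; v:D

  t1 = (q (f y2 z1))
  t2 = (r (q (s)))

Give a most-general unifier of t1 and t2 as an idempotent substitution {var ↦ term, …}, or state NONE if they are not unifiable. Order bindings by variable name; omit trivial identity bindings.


head clash or occurs-check failure — not unifiable

NONE (not unifiable)


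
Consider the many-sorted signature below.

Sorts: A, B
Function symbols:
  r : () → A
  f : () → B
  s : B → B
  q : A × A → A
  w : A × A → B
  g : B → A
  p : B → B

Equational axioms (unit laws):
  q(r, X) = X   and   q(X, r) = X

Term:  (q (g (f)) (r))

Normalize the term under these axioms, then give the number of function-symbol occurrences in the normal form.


1. (q (g (f)) (r))  →  (g (f))
normal form: (g (f))

size = 2


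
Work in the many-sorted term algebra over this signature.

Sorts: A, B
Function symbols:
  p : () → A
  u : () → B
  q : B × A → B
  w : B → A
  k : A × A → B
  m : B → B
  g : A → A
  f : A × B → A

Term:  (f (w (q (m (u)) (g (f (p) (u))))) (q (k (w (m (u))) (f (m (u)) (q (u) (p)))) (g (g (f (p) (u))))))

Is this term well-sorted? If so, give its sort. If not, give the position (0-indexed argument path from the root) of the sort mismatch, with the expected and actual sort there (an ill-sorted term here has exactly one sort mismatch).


        (u) : B
      (m (u)) : B
          (p) : A
          (u) : B
        (f (p) (u)) : A
      (g (f (p) (u))) : A
    (q (m (u)) (g (f (p) (u)))) : B
  (w (q (m (u)) (g (f (p) (u))))) : A
          (u) : B
        (m (u)) : B
      (w (m (u))) : A
          (u) : B
        (m (u)) : B
          (u) : B
          (p) : A
        (q (u) (p)) : B
      (f (m (u)) (q (u) (p))) : ✗ arg 0 at [1, 0, 1, 0] has sort B, expected A
          (p) : A
          (u) : B
        (f (p) (u)) : A
      (g (f (p) (u))) : A
    (g (g (f (p) (u)))) : A

ill-sorted at position [1, 0, 1, 0]: expected A, got B


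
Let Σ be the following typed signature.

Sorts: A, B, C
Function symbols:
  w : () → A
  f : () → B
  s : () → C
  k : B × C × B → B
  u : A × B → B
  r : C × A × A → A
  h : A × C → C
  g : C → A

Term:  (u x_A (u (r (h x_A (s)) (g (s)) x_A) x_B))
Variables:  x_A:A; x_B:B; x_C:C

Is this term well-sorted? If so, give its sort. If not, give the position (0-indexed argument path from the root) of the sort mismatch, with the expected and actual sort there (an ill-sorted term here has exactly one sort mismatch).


  x_A : A
        x_A : A
        (s) : C
      (h x_A (s)) : C
        (s) : C
      (g (s)) : A
      x_A : A
    (r (h x_A (s)) (g (s)) x_A) : A
    x_B : B
  (u (r (h x_A (s)) (g (s)) x_A) x_B) : B
(u x_A (u (r (h x_A (s)) (g (s)) x_A) x_B)) : B

well-sorted; sort = B


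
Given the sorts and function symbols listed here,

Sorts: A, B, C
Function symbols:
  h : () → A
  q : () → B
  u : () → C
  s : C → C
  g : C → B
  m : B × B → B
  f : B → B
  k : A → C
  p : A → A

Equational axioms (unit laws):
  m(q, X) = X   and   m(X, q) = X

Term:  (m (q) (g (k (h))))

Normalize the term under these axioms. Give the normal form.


normal form = (g (k (h)))

1. (m (q) (g (k (h))))  →  (g (k (h)))


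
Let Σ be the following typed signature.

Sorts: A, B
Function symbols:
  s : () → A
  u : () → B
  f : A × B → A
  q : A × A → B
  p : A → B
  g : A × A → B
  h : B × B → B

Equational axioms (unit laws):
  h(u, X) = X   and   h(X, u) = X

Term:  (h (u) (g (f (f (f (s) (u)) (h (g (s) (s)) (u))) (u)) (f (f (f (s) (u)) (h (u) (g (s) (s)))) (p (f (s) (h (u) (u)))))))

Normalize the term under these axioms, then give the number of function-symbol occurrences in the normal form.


1. (h (u) (g (f (f (f (s) (u)) (h (g (s) (s)) (u))) (u)) (f (f (f (s) (u)) (h (u) (g (s) (s)))) (p (f (s) (h (u) (u)))))))  →  (g (f (f (f (s) (u)) (h (g (s) (s)) (u))) (u)) (f (f (f (s) (u)) (h (u) (g (s) (s)))) (p (f (s) (h (u) (u))))))
2. (g (f (f (f (s) (u)) (h (g (s) (s)) (u))) (u)) (f (f (f (s) (u)) (h (u) (g (s) (s)))) (p (f (s) (h (u) (u))))))  →  (g (f (f (f (s) (u)) (g (s) (s))) (u)) (f (f (f (s) (u)) (h (u) (g (s) (s)))) (p (f (s) (h (u) (u))))))
3. (g (f (f (f (s) (u)) (g (s) (s))) (u)) (f (f (f (s) (u)) (h (u) (g (s) (s)))) (p (f (s) (h (u) (u))))))  →  (g (f (f (f (s) (u)) (g (s) (s))) (u)) (f (f (f (s) (u)) (g (s) (s))) (p (f (s) (h (u) (u))))))
4. (g (f (f (f (s) (u)) (g (s) (s))) (u)) (f (f (f (s) (u)) (g (s) (s))) (p (f (s) (h (u) (u))))))  →  (g (f (f (f (s) (u)) (g (s) (s))) (u)) (f (f (f (s) (u)) (g (s) (s))) (p (f (s) (u)))))
normal form: (g (f (f (f (s) (u)) (g (s) (s))) (u)) (f (f (f (s) (u)) (g (s) (s))) (p (f (s) (u)))))

size = 22


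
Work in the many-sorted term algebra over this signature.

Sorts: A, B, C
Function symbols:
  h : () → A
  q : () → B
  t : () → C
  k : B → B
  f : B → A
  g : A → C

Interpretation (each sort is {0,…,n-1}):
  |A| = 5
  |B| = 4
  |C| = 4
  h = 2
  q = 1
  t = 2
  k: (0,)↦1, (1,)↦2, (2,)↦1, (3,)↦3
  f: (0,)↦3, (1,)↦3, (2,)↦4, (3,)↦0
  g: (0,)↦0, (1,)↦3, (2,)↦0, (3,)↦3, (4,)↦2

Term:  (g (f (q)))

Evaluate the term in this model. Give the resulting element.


value = 3

  q = 1
  (f (q)) = f(1,) = 3
  (g (f (q))) = g(3,) = 3


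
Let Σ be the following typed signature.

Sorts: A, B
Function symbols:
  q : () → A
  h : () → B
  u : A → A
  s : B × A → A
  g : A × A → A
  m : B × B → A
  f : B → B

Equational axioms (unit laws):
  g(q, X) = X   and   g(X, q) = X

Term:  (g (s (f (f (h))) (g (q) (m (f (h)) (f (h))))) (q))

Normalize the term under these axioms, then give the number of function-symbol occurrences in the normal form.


1. (g (s (f (f (h))) (g (q) (m (f (h)) (f (h))))) (q))  →  (s (f (f (h))) (g (q) (m (f (h)) (f (h)))))
2. (s (f (f (h))) (g (q) (m (f (h)) (f (h)))))  →  (s (f (f (h))) (m (f (h)) (f (h))))
normal form: (s (f (f (h))) (m (f (h)) (f (h))))

size = 9


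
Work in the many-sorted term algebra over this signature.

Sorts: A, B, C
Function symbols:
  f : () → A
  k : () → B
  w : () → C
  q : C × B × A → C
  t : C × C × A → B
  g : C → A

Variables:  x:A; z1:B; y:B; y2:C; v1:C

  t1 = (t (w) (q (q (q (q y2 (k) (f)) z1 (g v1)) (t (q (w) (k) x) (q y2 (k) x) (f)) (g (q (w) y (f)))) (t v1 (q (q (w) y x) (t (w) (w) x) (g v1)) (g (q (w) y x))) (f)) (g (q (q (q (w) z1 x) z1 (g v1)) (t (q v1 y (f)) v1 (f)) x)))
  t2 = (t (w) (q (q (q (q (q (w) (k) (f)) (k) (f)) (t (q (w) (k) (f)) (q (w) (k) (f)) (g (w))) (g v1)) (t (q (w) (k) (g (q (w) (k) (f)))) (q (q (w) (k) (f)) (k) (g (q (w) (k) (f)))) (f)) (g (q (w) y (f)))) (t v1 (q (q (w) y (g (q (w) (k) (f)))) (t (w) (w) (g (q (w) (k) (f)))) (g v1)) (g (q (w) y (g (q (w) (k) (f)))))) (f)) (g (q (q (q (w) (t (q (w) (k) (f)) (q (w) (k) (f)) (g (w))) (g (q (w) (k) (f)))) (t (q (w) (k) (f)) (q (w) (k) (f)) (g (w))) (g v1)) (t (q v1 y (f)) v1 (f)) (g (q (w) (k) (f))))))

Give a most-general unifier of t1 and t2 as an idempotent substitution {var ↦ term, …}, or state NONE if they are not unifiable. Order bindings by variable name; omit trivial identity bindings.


{x ↦ (g (q (w) (k) (f))), y2 ↦ (q (w) (k) (f)), z1 ↦ (t (q (w) (k) (f)) (q (w) (k) (f)) (g (w)))}


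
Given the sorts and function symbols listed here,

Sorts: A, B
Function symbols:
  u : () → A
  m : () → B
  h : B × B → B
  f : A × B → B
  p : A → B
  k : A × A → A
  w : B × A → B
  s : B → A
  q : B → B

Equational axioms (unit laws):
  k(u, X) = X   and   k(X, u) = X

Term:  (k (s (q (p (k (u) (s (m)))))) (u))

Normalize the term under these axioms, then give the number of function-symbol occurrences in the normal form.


size = 5

1. (k (s (q (p (k (u) (s (m)))))) (u))  →  (s (q (p (k (u) (s (m))))))
2. (s (q (p (k (u) (s (m))))))  →  (s (q (p (s (m)))))
normal form: (s (q (p (s (m)))))


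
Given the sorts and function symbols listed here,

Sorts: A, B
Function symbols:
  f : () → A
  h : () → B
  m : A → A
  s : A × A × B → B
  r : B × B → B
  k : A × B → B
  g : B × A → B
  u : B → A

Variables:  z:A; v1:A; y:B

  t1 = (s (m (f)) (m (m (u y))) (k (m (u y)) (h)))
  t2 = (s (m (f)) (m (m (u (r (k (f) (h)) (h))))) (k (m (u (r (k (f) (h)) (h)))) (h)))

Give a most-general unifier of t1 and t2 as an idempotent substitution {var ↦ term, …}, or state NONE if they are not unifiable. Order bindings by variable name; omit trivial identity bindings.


{y ↦ (r (k (f) (h)) (h))}


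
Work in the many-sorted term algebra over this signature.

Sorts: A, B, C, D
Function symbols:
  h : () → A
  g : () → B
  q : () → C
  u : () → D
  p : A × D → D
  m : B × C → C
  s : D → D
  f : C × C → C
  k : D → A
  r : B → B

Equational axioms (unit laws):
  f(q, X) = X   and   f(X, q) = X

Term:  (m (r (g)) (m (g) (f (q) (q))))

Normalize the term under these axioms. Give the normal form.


normal form = (m (r (g)) (m (g) (q)))

1. (m (r (g)) (m (g) (f (q) (q))))  →  (m (r (g)) (m (g) (q)))


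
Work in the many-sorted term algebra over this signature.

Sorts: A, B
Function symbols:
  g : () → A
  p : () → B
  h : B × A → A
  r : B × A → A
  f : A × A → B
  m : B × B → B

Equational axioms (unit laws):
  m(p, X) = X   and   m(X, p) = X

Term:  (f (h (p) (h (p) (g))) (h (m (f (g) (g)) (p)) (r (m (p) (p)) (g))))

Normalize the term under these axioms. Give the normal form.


1. (f (h (p) (h (p) (g))) (h (m (f (g) (g)) (p)) (r (m (p) (p)) (g))))  →  (f (h (p) (h (p) (g))) (h (f (g) (g)) (r (m (p) (p)) (g))))
2. (f (h (p) (h (p) (g))) (h (f (g) (g)) (r (m (p) (p)) (g))))  →  (f (h (p) (h (p) (g))) (h (f (g) (g)) (r (p) (g))))

normal form = (f (h (p) (h (p) (g))) (h (f (g) (g)) (r (p) (g))))


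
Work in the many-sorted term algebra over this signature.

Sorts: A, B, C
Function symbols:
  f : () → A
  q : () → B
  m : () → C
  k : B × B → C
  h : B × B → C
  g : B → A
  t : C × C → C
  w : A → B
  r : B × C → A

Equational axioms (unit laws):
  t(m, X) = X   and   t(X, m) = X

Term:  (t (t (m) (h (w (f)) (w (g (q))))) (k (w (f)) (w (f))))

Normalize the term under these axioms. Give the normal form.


normal form = (t (h (w (f)) (w (g (q)))) (k (w (f)) (w (f))))

1. (t (t (m) (h (w (f)) (w (g (q))))) (k (w (f)) (w (f))))  →  (t (h (w (f)) (w (g (q)))) (k (w (f)) (w (f))))


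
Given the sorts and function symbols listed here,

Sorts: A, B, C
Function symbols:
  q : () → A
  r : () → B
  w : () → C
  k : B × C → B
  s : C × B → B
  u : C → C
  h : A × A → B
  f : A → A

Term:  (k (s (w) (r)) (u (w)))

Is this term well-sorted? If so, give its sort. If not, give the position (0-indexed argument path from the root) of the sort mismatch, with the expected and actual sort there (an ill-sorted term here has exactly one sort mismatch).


well-sorted; sort = B

    (w) : C
    (r) : B
  (s (w) (r)) : B
    (w) : C
  (u (w)) : C
(k (s (w) (r)) (u (w))) : B


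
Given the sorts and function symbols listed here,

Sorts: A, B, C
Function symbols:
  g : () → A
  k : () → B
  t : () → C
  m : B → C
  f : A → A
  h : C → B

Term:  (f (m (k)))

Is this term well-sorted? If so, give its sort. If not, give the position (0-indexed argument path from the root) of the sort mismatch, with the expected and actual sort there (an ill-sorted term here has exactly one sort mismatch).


    (k) : B
  (m (k)) : C
(f (m (k))) : ✗ arg 0 at [0] has sort C, expected A

ill-sorted at position [0]: expected A, got C


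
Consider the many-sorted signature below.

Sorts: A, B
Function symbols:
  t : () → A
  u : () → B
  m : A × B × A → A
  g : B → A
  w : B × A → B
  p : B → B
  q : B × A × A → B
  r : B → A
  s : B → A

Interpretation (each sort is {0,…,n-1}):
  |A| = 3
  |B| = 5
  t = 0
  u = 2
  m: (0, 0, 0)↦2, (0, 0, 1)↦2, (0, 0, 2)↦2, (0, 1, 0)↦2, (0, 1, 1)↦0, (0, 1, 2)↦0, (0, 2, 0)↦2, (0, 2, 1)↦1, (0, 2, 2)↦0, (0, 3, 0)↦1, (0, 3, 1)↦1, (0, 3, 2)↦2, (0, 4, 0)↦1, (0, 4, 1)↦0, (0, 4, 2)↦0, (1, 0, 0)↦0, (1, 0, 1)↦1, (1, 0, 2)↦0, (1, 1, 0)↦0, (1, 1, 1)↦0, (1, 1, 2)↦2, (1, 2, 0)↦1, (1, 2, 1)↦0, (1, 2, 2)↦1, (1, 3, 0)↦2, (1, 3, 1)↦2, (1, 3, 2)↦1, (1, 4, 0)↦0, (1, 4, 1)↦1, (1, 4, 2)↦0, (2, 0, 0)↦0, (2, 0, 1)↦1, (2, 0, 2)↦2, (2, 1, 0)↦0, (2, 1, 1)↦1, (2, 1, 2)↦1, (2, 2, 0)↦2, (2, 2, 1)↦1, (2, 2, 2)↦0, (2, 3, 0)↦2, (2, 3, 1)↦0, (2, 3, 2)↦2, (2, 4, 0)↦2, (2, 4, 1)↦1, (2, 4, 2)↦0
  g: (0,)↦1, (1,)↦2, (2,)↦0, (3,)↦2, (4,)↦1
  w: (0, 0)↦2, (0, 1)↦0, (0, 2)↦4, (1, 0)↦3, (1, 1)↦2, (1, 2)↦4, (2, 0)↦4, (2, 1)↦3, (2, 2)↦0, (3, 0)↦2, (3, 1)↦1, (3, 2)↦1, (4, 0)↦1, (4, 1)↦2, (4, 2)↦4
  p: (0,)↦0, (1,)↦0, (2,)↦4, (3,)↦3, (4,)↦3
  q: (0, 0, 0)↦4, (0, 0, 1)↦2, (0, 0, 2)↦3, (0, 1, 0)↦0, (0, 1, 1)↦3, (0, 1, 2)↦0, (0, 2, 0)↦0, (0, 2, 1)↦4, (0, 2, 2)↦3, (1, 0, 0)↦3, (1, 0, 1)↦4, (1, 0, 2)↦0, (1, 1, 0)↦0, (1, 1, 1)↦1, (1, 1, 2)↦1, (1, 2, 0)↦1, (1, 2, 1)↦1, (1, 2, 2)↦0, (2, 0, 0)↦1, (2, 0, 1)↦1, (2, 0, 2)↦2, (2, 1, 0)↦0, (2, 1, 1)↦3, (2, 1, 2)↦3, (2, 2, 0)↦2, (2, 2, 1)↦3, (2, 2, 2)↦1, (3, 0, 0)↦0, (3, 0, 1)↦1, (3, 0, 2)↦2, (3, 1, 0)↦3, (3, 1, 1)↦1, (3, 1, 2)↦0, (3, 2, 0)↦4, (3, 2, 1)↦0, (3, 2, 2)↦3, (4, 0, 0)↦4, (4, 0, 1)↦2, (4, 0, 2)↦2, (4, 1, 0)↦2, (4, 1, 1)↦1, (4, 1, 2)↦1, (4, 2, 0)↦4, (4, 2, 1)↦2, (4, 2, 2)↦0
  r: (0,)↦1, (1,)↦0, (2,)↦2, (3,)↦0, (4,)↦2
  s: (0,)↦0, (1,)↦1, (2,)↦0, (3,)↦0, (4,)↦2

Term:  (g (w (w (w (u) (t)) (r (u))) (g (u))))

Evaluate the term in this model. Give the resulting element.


  u = 2
  t = 0
  (w (u) (t)) = w(2, 0) = 4
  u = 2
  (r (u)) = r(2,) = 2
  (w (w (u) (t)) (r (u))) = w(4, 2) = 4
  u = 2
  (g (u)) = g(2,) = 0
  (w (w (w (u) (t)) (r (u))) (g (u))) = w(4, 0) = 1
  (g (w (w (w (u) (t)) (r (u))) (g (u)))) = g(1,) = 2

value = 2


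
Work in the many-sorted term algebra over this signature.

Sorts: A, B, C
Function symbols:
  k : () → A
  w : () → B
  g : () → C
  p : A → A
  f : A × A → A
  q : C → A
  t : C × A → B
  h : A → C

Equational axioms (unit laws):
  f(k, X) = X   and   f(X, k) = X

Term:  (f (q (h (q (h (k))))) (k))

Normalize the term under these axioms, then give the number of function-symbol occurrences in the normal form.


size = 5

1. (f (q (h (q (h (k))))) (k))  →  (q (h (q (h (k)))))
normal form: (q (h (q (h (k)))))


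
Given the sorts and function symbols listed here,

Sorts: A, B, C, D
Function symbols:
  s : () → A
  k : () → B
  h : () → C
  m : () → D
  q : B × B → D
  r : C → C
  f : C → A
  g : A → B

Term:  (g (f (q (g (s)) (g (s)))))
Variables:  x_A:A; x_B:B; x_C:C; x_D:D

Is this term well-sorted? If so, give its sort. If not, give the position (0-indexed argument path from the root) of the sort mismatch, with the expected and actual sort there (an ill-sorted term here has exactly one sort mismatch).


ill-sorted at position [0, 0]: expected C, got D

        (s) : A
      (g (s)) : B
        (s) : A
      (g (s)) : B
    (q (g (s)) (g (s))) : D
  (f (q (g (s)) (g (s)))) : ✗ arg 0 at [0, 0] has sort D, expected C


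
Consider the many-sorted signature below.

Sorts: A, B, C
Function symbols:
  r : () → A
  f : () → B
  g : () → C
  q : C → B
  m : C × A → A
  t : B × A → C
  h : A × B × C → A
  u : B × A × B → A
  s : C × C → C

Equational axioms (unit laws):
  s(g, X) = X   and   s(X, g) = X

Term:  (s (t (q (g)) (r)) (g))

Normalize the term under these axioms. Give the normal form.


normal form = (t (q (g)) (r))

1. (s (t (q (g)) (r)) (g))  →  (t (q (g)) (r))


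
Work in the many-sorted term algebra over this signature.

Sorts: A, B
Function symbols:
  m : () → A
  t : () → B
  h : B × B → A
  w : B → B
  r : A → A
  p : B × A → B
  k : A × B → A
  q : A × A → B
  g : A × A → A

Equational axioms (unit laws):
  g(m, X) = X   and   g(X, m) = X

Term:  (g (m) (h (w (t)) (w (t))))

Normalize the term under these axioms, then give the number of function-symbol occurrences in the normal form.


1. (g (m) (h (w (t)) (w (t))))  →  (h (w (t)) (w (t)))
normal form: (h (w (t)) (w (t)))

size = 5


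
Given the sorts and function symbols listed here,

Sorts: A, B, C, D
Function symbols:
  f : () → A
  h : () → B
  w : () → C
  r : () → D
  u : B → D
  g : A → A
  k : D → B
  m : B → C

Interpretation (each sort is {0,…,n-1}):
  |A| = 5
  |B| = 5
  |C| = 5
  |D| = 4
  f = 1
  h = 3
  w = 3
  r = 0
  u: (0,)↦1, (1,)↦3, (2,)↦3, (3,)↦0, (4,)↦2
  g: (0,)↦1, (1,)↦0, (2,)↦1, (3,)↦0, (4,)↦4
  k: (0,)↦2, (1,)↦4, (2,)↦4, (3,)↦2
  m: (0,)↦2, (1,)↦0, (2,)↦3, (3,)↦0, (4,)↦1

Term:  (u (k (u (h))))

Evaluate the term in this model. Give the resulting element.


value = 3

  h = 3
  (u (h)) = u(3,) = 0
  (k (u (h))) = k(0,) = 2
  (u (k (u (h)))) = u(2,) = 3


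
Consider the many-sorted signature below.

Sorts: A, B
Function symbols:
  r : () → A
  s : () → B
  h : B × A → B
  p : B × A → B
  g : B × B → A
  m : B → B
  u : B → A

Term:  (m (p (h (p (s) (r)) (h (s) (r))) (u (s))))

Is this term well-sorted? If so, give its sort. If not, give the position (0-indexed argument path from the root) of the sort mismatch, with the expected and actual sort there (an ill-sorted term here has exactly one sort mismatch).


        (s) : B
        (r) : A
      (p (s) (r)) : B
        (s) : B
        (r) : A
      (h (s) (r)) : B
    (h (p (s) (r)) (h (s) (r))) : ✗ arg 1 at [0, 0, 1] has sort B, expected A
      (s) : B
    (u (s)) : A

ill-sorted at position [0, 0, 1]: expected A, got B


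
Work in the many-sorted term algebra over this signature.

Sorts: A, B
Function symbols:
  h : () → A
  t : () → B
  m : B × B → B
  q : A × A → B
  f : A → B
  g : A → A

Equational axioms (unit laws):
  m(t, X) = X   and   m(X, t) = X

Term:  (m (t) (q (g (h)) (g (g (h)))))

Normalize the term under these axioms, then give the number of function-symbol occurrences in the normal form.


1. (m (t) (q (g (h)) (g (g (h)))))  →  (q (g (h)) (g (g (h))))
normal form: (q (g (h)) (g (g (h))))

size = 6


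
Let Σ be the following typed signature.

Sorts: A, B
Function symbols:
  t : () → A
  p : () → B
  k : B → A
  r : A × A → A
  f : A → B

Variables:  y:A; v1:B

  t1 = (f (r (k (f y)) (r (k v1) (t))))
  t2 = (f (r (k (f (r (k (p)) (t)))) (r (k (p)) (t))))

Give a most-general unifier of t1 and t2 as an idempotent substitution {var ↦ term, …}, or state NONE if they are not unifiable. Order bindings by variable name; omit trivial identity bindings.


{v1 ↦ (p), y ↦ (r (k (p)) (t))}


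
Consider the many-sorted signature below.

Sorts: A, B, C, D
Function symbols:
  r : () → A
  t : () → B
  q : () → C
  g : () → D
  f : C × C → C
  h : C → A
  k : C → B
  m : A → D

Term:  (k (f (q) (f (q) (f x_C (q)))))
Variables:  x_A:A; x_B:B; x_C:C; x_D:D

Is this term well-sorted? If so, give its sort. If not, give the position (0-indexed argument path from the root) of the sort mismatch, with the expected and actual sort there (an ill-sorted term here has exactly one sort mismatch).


    (q) : C
      (q) : C
        x_C : C
        (q) : C
      (f x_C (q)) : C
    (f (q) (f x_C (q))) : C
  (f (q) (f (q) (f x_C (q)))) : C
(k (f (q) (f (q) (f x_C (q))))) : B

well-sorted; sort = B


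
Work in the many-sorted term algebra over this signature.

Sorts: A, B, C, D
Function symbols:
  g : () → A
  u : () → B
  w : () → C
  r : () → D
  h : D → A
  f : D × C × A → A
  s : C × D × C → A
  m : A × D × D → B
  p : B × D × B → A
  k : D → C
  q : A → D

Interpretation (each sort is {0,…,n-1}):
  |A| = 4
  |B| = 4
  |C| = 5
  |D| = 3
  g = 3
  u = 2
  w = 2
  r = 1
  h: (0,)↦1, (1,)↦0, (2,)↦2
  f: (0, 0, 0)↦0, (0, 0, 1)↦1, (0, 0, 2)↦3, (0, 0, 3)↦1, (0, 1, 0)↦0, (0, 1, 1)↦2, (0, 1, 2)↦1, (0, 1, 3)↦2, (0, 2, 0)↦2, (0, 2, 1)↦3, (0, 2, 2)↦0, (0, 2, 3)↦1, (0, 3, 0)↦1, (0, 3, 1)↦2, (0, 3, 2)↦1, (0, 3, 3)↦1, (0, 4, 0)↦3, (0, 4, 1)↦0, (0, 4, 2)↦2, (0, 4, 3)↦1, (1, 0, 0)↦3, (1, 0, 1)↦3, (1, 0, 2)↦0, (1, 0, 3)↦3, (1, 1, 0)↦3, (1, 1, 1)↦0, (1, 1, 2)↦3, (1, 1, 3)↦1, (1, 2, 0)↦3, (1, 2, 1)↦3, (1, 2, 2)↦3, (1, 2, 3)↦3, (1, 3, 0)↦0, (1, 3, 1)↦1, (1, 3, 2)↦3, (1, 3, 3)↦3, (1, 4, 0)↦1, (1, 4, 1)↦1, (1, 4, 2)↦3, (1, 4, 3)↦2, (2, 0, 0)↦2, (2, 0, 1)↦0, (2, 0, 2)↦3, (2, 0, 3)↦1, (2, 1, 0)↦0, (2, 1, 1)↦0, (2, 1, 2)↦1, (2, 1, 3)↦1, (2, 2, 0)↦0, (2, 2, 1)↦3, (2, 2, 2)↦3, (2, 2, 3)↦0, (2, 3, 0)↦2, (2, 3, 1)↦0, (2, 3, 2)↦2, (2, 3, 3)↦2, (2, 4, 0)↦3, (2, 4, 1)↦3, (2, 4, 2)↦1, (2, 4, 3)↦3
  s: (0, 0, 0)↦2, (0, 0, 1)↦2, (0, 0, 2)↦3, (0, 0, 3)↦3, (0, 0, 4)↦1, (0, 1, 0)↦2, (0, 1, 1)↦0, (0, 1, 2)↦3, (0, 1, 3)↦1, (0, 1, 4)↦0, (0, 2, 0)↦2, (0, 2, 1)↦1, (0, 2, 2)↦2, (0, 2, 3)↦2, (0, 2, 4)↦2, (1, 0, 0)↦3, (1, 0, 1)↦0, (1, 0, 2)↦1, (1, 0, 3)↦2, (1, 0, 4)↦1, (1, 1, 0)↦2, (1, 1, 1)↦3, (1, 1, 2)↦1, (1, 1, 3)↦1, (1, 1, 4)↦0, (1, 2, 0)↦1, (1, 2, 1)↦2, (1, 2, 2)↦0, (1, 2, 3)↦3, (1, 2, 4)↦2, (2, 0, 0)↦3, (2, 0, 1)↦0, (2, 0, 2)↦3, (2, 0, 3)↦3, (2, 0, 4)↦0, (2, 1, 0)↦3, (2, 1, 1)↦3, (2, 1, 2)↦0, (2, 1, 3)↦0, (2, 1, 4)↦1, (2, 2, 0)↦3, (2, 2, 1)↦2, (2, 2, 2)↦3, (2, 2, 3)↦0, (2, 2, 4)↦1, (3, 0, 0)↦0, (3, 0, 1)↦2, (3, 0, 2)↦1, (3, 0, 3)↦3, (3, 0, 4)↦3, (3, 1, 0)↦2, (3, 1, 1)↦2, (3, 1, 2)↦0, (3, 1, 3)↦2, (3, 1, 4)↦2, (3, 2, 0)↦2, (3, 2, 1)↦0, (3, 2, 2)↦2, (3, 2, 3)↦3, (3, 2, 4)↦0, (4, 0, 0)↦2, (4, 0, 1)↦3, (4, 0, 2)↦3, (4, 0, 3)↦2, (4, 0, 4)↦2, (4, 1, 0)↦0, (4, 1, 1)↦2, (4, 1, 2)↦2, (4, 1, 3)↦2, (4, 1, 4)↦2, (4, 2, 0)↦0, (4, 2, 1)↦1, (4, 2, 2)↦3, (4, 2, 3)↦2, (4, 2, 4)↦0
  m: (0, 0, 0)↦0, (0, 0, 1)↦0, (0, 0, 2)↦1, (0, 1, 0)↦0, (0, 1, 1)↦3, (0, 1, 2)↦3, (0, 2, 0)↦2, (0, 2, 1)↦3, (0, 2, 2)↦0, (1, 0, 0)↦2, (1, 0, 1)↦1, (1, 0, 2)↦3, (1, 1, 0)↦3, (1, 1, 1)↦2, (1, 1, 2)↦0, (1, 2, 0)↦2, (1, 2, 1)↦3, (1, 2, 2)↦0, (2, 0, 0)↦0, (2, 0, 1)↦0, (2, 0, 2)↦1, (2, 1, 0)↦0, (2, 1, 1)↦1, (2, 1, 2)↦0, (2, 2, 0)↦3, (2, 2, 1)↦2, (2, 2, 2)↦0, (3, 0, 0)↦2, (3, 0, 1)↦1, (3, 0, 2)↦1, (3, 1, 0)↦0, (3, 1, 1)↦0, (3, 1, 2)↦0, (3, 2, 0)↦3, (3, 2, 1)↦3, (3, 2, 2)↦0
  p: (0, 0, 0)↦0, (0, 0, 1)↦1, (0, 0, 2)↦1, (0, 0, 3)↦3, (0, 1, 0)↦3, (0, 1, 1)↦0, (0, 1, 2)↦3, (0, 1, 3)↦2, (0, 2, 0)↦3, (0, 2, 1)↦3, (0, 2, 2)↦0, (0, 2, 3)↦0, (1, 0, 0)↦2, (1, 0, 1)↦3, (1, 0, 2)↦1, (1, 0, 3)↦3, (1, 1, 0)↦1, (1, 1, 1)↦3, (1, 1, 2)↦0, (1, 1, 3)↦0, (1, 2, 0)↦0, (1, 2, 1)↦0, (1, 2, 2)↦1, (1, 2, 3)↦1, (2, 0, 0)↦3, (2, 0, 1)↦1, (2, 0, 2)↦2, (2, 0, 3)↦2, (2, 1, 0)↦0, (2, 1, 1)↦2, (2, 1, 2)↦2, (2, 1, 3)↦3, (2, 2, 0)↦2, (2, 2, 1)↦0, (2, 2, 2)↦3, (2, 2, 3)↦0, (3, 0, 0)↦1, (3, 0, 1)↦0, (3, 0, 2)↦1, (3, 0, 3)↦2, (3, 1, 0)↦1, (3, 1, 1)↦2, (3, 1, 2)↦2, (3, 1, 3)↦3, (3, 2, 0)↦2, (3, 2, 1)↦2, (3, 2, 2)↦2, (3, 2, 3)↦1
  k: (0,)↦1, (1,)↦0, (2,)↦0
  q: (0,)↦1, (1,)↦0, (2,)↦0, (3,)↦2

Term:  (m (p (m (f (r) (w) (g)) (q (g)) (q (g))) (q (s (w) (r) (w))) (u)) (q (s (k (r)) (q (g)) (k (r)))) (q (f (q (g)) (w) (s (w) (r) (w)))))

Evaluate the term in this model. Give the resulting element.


  r = 1
  w = 2
  g = 3
  (f (r) (w) (g)) = f(1, 2, 3) = 3
  g = 3
  (q (g)) = q(3,) = 2
  g = 3
  (q (g)) = q(3,) = 2
  (m (f (r) (w) (g)) (q (g)) (q (g))) = m(3, 2, 2) = 0
  w = 2
  r = 1
  w = 2
  (s (w) (r) (w)) = s(2, 1, 2) = 0
  (q (s (w) (r) (w))) = q(0,) = 1
  u = 2
  (p (m (f (r) (w) (g)) (q (g)) (q (g))) (q (s (w) (r) (w))) (u)) = p(0, 1, 2) = 3
  r = 1
  (k (r)) = k(1,) = 0
  g = 3
  (q (g)) = q(3,) = 2
  r = 1
  (k (r)) = k(1,) = 0
  (s (k (r)) (q (g)) (k (r))) = s(0, 2, 0) = 2
  (q (s (k (r)) (q (g)) (k (r)))) = q(2,) = 0
  g = 3
  (q (g)) = q(3,) = 2
  w = 2
  w = 2
  r = 1
  w = 2
  (s (w) (r) (w)) = s(2, 1, 2) = 0
  (f (q (g)) (w) (s (w) (r) (w))) = f(2, 2, 0) = 0
  (q (f (q (g)) (w) (s (w) (r) (w)))) = q(0,) = 1
  (m (p (m (f (r) (w) (g)) (q (g)) (q (g))) (q (s (w) (r) (w))) (u)) (q (s (k (r)) (q (g)) (k (r)))) (q (f (q (g)) (w) (s (w) (r) (w))))) = m(3, 0, 1) = 1

value = 1
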